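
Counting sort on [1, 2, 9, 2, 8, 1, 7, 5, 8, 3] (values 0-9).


Input: [1, 2, 9, 2, 8, 1, 7, 5, 8, 3]
Counts: [0, 2, 2, 1, 0, 1, 0, 1, 2, 1]

Sorted: [1, 1, 2, 2, 3, 5, 7, 8, 8, 9]


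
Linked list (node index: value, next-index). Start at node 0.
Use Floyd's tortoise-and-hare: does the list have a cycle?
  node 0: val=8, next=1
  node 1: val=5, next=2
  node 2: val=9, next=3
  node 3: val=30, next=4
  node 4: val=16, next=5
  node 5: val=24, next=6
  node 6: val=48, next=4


Floyd's tortoise (slow, +1) and hare (fast, +2):
  init: slow=0, fast=0
  step 1: slow=1, fast=2
  step 2: slow=2, fast=4
  step 3: slow=3, fast=6
  step 4: slow=4, fast=5
  step 5: slow=5, fast=4
  step 6: slow=6, fast=6
  slow == fast at node 6: cycle detected

Cycle: yes


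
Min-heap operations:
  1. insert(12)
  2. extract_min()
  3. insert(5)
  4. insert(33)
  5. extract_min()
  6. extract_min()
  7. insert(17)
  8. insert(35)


insert(12) -> [12]
extract_min()->12, []
insert(5) -> [5]
insert(33) -> [5, 33]
extract_min()->5, [33]
extract_min()->33, []
insert(17) -> [17]
insert(35) -> [17, 35]

Final heap: [17, 35]


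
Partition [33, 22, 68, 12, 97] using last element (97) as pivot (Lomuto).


Pivot: 97
  33 <= 97: advance i (no swap)
  22 <= 97: advance i (no swap)
  68 <= 97: advance i (no swap)
  12 <= 97: advance i (no swap)
Place pivot at 4: [33, 22, 68, 12, 97]

Partitioned: [33, 22, 68, 12, 97]


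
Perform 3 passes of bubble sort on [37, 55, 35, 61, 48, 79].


Initial: [37, 55, 35, 61, 48, 79]
Pass 1: [37, 35, 55, 48, 61, 79] (2 swaps)
Pass 2: [35, 37, 48, 55, 61, 79] (2 swaps)
Pass 3: [35, 37, 48, 55, 61, 79] (0 swaps)

After 3 passes: [35, 37, 48, 55, 61, 79]


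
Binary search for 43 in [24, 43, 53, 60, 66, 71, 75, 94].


Step 1: lo=0, hi=7, mid=3, val=60
Step 2: lo=0, hi=2, mid=1, val=43

Found at index 1


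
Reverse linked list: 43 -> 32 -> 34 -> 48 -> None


Step 1: curr=43, set curr.next=prev(None) | reversed so far: 43
Step 2: curr=32, set curr.next=prev(43) | reversed so far: 32 -> 43
Step 3: curr=34, set curr.next=prev(32) | reversed so far: 34 -> 32 -> 43
Step 4: curr=48, set curr.next=prev(34) | reversed so far: 48 -> 34 -> 32 -> 43

48 -> 34 -> 32 -> 43 -> None


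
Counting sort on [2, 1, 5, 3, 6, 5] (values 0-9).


Input: [2, 1, 5, 3, 6, 5]
Counts: [0, 1, 1, 1, 0, 2, 1, 0, 0, 0]

Sorted: [1, 2, 3, 5, 5, 6]


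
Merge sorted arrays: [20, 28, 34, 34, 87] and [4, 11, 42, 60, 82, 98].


Take 4 from B
Take 11 from B
Take 20 from A
Take 28 from A
Take 34 from A
Take 34 from A
Take 42 from B
Take 60 from B
Take 82 from B
Take 87 from A

Merged: [4, 11, 20, 28, 34, 34, 42, 60, 82, 87, 98]


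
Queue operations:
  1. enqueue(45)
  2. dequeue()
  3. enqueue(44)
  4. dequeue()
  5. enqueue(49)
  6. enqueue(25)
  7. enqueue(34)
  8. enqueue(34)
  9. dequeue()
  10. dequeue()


enqueue(45) -> [45]
dequeue()->45, []
enqueue(44) -> [44]
dequeue()->44, []
enqueue(49) -> [49]
enqueue(25) -> [49, 25]
enqueue(34) -> [49, 25, 34]
enqueue(34) -> [49, 25, 34, 34]
dequeue()->49, [25, 34, 34]
dequeue()->25, [34, 34]

Final queue: [34, 34]


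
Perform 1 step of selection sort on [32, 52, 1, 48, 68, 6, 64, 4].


Initial: [32, 52, 1, 48, 68, 6, 64, 4]
Step 1: min=1 at 2
  Swap: [1, 52, 32, 48, 68, 6, 64, 4]

After 1 step: [1, 52, 32, 48, 68, 6, 64, 4]


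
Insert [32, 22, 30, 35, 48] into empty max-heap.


Insert 32: [32]
Insert 22: [32, 22]
Insert 30: [32, 22, 30]
Insert 35: [35, 32, 30, 22]
Insert 48: [48, 35, 30, 22, 32]

Final heap: [48, 35, 30, 22, 32]


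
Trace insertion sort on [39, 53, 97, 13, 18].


Initial: [39, 53, 97, 13, 18]
Insert 53: [39, 53, 97, 13, 18]
Insert 97: [39, 53, 97, 13, 18]
Insert 13: [13, 39, 53, 97, 18]
Insert 18: [13, 18, 39, 53, 97]

Sorted: [13, 18, 39, 53, 97]


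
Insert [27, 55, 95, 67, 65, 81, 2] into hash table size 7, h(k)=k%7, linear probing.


Insert 27: h=6 -> slot 6
Insert 55: h=6, 1 probes -> slot 0
Insert 95: h=4 -> slot 4
Insert 67: h=4, 1 probes -> slot 5
Insert 65: h=2 -> slot 2
Insert 81: h=4, 4 probes -> slot 1
Insert 2: h=2, 1 probes -> slot 3

Table: [55, 81, 65, 2, 95, 67, 27]


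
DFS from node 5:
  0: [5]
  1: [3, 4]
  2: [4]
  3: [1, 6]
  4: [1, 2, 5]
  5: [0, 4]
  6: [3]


Visit 5, push [4, 0]
Visit 0, push []
Visit 4, push [2, 1]
Visit 1, push [3]
Visit 3, push [6]
Visit 6, push []
Visit 2, push []

DFS order: [5, 0, 4, 1, 3, 6, 2]


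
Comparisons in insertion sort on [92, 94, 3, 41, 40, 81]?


Algorithm: insertion sort
Input: [92, 94, 3, 41, 40, 81]
Sorted: [3, 40, 41, 81, 92, 94]

13


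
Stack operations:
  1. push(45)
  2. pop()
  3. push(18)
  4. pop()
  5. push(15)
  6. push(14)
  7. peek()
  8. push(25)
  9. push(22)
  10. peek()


push(45) -> [45]
pop()->45, []
push(18) -> [18]
pop()->18, []
push(15) -> [15]
push(14) -> [15, 14]
peek()->14
push(25) -> [15, 14, 25]
push(22) -> [15, 14, 25, 22]
peek()->22

Final stack: [15, 14, 25, 22]


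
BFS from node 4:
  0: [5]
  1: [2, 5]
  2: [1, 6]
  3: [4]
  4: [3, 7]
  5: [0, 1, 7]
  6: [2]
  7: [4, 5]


Visit 4, enqueue [3, 7]
Visit 3, enqueue []
Visit 7, enqueue [5]
Visit 5, enqueue [0, 1]
Visit 0, enqueue []
Visit 1, enqueue [2]
Visit 2, enqueue [6]
Visit 6, enqueue []

BFS order: [4, 3, 7, 5, 0, 1, 2, 6]


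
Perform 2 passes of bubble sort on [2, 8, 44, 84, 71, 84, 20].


Initial: [2, 8, 44, 84, 71, 84, 20]
Pass 1: [2, 8, 44, 71, 84, 20, 84] (2 swaps)
Pass 2: [2, 8, 44, 71, 20, 84, 84] (1 swaps)

After 2 passes: [2, 8, 44, 71, 20, 84, 84]


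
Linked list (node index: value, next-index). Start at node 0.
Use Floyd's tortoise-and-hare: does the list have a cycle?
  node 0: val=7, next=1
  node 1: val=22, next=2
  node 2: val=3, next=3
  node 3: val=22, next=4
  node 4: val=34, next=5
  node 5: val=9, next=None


Floyd's tortoise (slow, +1) and hare (fast, +2):
  init: slow=0, fast=0
  step 1: slow=1, fast=2
  step 2: slow=2, fast=4
  step 3: fast 4->5->None, no cycle

Cycle: no


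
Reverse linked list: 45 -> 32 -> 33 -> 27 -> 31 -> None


Step 1: curr=45, set curr.next=prev(None) | reversed so far: 45
Step 2: curr=32, set curr.next=prev(45) | reversed so far: 32 -> 45
Step 3: curr=33, set curr.next=prev(32) | reversed so far: 33 -> 32 -> 45
Step 4: curr=27, set curr.next=prev(33) | reversed so far: 27 -> 33 -> 32 -> 45
Step 5: curr=31, set curr.next=prev(27) | reversed so far: 31 -> 27 -> 33 -> 32 -> 45

31 -> 27 -> 33 -> 32 -> 45 -> None


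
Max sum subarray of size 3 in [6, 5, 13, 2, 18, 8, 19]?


[0:3]: 24
[1:4]: 20
[2:5]: 33
[3:6]: 28
[4:7]: 45

Max: 45 at [4:7]


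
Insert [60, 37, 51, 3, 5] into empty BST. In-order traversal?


Insert 60: root
Insert 37: L from 60
Insert 51: L from 60 -> R from 37
Insert 3: L from 60 -> L from 37
Insert 5: L from 60 -> L from 37 -> R from 3

In-order: [3, 5, 37, 51, 60]


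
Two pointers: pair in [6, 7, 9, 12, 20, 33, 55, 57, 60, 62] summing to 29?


lo=0(6)+hi=9(62)=68
lo=0(6)+hi=8(60)=66
lo=0(6)+hi=7(57)=63
lo=0(6)+hi=6(55)=61
lo=0(6)+hi=5(33)=39
lo=0(6)+hi=4(20)=26
lo=1(7)+hi=4(20)=27
lo=2(9)+hi=4(20)=29

Yes: 9+20=29


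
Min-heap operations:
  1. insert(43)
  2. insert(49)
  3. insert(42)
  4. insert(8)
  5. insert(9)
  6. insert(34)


insert(43) -> [43]
insert(49) -> [43, 49]
insert(42) -> [42, 49, 43]
insert(8) -> [8, 42, 43, 49]
insert(9) -> [8, 9, 43, 49, 42]
insert(34) -> [8, 9, 34, 49, 42, 43]

Final heap: [8, 9, 34, 49, 42, 43]


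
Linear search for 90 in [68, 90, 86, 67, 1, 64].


i=0: 68!=90
i=1: 90==90 found!

Found at 1, 2 comps


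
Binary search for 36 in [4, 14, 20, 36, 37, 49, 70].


Step 1: lo=0, hi=6, mid=3, val=36

Found at index 3


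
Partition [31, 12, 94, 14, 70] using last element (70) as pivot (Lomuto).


Pivot: 70
  31 <= 70: advance i (no swap)
  12 <= 70: advance i (no swap)
  14 <= 70: swap -> [31, 12, 14, 94, 70]
Place pivot at 3: [31, 12, 14, 70, 94]

Partitioned: [31, 12, 14, 70, 94]


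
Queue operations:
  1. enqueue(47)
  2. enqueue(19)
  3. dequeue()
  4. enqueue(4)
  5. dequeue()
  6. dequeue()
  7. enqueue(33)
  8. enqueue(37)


enqueue(47) -> [47]
enqueue(19) -> [47, 19]
dequeue()->47, [19]
enqueue(4) -> [19, 4]
dequeue()->19, [4]
dequeue()->4, []
enqueue(33) -> [33]
enqueue(37) -> [33, 37]

Final queue: [33, 37]


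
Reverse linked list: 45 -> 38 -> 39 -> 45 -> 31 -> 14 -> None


Step 1: curr=45, set curr.next=prev(None) | reversed so far: 45
Step 2: curr=38, set curr.next=prev(45) | reversed so far: 38 -> 45
Step 3: curr=39, set curr.next=prev(38) | reversed so far: 39 -> 38 -> 45
Step 4: curr=45, set curr.next=prev(39) | reversed so far: 45 -> 39 -> 38 -> 45
Step 5: curr=31, set curr.next=prev(45) | reversed so far: 31 -> 45 -> 39 -> 38 -> 45
Step 6: curr=14, set curr.next=prev(31) | reversed so far: 14 -> 31 -> 45 -> 39 -> 38 -> 45

14 -> 31 -> 45 -> 39 -> 38 -> 45 -> None


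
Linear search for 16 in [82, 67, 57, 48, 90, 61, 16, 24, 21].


i=0: 82!=16
i=1: 67!=16
i=2: 57!=16
i=3: 48!=16
i=4: 90!=16
i=5: 61!=16
i=6: 16==16 found!

Found at 6, 7 comps


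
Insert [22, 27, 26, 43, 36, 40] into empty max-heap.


Insert 22: [22]
Insert 27: [27, 22]
Insert 26: [27, 22, 26]
Insert 43: [43, 27, 26, 22]
Insert 36: [43, 36, 26, 22, 27]
Insert 40: [43, 36, 40, 22, 27, 26]

Final heap: [43, 36, 40, 22, 27, 26]


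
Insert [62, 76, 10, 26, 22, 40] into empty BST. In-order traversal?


Insert 62: root
Insert 76: R from 62
Insert 10: L from 62
Insert 26: L from 62 -> R from 10
Insert 22: L from 62 -> R from 10 -> L from 26
Insert 40: L from 62 -> R from 10 -> R from 26

In-order: [10, 22, 26, 40, 62, 76]


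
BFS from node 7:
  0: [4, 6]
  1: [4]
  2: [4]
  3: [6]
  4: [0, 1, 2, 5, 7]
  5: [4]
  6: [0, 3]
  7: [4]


Visit 7, enqueue [4]
Visit 4, enqueue [0, 1, 2, 5]
Visit 0, enqueue [6]
Visit 1, enqueue []
Visit 2, enqueue []
Visit 5, enqueue []
Visit 6, enqueue [3]
Visit 3, enqueue []

BFS order: [7, 4, 0, 1, 2, 5, 6, 3]


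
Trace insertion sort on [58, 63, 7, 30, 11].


Initial: [58, 63, 7, 30, 11]
Insert 63: [58, 63, 7, 30, 11]
Insert 7: [7, 58, 63, 30, 11]
Insert 30: [7, 30, 58, 63, 11]
Insert 11: [7, 11, 30, 58, 63]

Sorted: [7, 11, 30, 58, 63]


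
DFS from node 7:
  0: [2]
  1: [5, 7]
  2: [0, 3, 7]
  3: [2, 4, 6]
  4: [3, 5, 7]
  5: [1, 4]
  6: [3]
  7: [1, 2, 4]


Visit 7, push [4, 2, 1]
Visit 1, push [5]
Visit 5, push [4]
Visit 4, push [3]
Visit 3, push [6, 2]
Visit 2, push [0]
Visit 0, push []
Visit 6, push []

DFS order: [7, 1, 5, 4, 3, 2, 0, 6]


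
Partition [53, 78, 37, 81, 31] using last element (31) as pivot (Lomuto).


Pivot: 31
Place pivot at 0: [31, 78, 37, 81, 53]

Partitioned: [31, 78, 37, 81, 53]


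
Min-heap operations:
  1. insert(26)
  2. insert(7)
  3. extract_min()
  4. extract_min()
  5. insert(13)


insert(26) -> [26]
insert(7) -> [7, 26]
extract_min()->7, [26]
extract_min()->26, []
insert(13) -> [13]

Final heap: [13]


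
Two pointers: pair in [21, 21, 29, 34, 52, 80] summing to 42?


lo=0(21)+hi=5(80)=101
lo=0(21)+hi=4(52)=73
lo=0(21)+hi=3(34)=55
lo=0(21)+hi=2(29)=50
lo=0(21)+hi=1(21)=42

Yes: 21+21=42


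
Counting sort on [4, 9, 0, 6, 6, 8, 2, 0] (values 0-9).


Input: [4, 9, 0, 6, 6, 8, 2, 0]
Counts: [2, 0, 1, 0, 1, 0, 2, 0, 1, 1]

Sorted: [0, 0, 2, 4, 6, 6, 8, 9]


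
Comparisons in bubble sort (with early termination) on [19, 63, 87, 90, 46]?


Algorithm: bubble sort (with early termination)
Input: [19, 63, 87, 90, 46]
Sorted: [19, 46, 63, 87, 90]

10


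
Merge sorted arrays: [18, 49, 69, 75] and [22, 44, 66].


Take 18 from A
Take 22 from B
Take 44 from B
Take 49 from A
Take 66 from B

Merged: [18, 22, 44, 49, 66, 69, 75]


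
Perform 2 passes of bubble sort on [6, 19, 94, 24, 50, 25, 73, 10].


Initial: [6, 19, 94, 24, 50, 25, 73, 10]
Pass 1: [6, 19, 24, 50, 25, 73, 10, 94] (5 swaps)
Pass 2: [6, 19, 24, 25, 50, 10, 73, 94] (2 swaps)

After 2 passes: [6, 19, 24, 25, 50, 10, 73, 94]


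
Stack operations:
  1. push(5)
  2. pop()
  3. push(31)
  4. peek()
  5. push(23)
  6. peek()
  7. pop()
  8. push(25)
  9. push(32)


push(5) -> [5]
pop()->5, []
push(31) -> [31]
peek()->31
push(23) -> [31, 23]
peek()->23
pop()->23, [31]
push(25) -> [31, 25]
push(32) -> [31, 25, 32]

Final stack: [31, 25, 32]


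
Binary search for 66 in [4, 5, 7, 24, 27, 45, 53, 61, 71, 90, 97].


Step 1: lo=0, hi=10, mid=5, val=45
Step 2: lo=6, hi=10, mid=8, val=71
Step 3: lo=6, hi=7, mid=6, val=53
Step 4: lo=7, hi=7, mid=7, val=61

Not found


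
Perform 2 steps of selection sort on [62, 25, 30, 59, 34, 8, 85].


Initial: [62, 25, 30, 59, 34, 8, 85]
Step 1: min=8 at 5
  Swap: [8, 25, 30, 59, 34, 62, 85]
Step 2: min=25 at 1
  Swap: [8, 25, 30, 59, 34, 62, 85]

After 2 steps: [8, 25, 30, 59, 34, 62, 85]


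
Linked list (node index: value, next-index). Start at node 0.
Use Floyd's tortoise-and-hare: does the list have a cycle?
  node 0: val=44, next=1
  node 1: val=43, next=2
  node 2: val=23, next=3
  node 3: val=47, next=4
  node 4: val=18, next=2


Floyd's tortoise (slow, +1) and hare (fast, +2):
  init: slow=0, fast=0
  step 1: slow=1, fast=2
  step 2: slow=2, fast=4
  step 3: slow=3, fast=3
  slow == fast at node 3: cycle detected

Cycle: yes


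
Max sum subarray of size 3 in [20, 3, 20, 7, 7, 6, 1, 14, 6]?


[0:3]: 43
[1:4]: 30
[2:5]: 34
[3:6]: 20
[4:7]: 14
[5:8]: 21
[6:9]: 21

Max: 43 at [0:3]


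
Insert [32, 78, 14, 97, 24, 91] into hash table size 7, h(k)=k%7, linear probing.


Insert 32: h=4 -> slot 4
Insert 78: h=1 -> slot 1
Insert 14: h=0 -> slot 0
Insert 97: h=6 -> slot 6
Insert 24: h=3 -> slot 3
Insert 91: h=0, 2 probes -> slot 2

Table: [14, 78, 91, 24, 32, None, 97]


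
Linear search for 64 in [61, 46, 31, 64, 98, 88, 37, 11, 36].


i=0: 61!=64
i=1: 46!=64
i=2: 31!=64
i=3: 64==64 found!

Found at 3, 4 comps


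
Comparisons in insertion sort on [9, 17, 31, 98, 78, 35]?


Algorithm: insertion sort
Input: [9, 17, 31, 98, 78, 35]
Sorted: [9, 17, 31, 35, 78, 98]

8


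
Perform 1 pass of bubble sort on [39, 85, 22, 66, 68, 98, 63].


Initial: [39, 85, 22, 66, 68, 98, 63]
Pass 1: [39, 22, 66, 68, 85, 63, 98] (4 swaps)

After 1 pass: [39, 22, 66, 68, 85, 63, 98]


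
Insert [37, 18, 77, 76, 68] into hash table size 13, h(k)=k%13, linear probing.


Insert 37: h=11 -> slot 11
Insert 18: h=5 -> slot 5
Insert 77: h=12 -> slot 12
Insert 76: h=11, 2 probes -> slot 0
Insert 68: h=3 -> slot 3

Table: [76, None, None, 68, None, 18, None, None, None, None, None, 37, 77]


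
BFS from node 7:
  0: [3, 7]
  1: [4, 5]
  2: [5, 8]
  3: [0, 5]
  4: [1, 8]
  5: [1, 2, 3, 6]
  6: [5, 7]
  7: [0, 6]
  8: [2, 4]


Visit 7, enqueue [0, 6]
Visit 0, enqueue [3]
Visit 6, enqueue [5]
Visit 3, enqueue []
Visit 5, enqueue [1, 2]
Visit 1, enqueue [4]
Visit 2, enqueue [8]
Visit 4, enqueue []
Visit 8, enqueue []

BFS order: [7, 0, 6, 3, 5, 1, 2, 4, 8]


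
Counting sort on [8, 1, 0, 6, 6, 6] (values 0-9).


Input: [8, 1, 0, 6, 6, 6]
Counts: [1, 1, 0, 0, 0, 0, 3, 0, 1, 0]

Sorted: [0, 1, 6, 6, 6, 8]


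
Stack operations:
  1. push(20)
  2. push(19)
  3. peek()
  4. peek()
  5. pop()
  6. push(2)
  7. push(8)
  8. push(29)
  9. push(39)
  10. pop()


push(20) -> [20]
push(19) -> [20, 19]
peek()->19
peek()->19
pop()->19, [20]
push(2) -> [20, 2]
push(8) -> [20, 2, 8]
push(29) -> [20, 2, 8, 29]
push(39) -> [20, 2, 8, 29, 39]
pop()->39, [20, 2, 8, 29]

Final stack: [20, 2, 8, 29]


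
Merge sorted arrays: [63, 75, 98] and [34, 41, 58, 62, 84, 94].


Take 34 from B
Take 41 from B
Take 58 from B
Take 62 from B
Take 63 from A
Take 75 from A
Take 84 from B
Take 94 from B

Merged: [34, 41, 58, 62, 63, 75, 84, 94, 98]


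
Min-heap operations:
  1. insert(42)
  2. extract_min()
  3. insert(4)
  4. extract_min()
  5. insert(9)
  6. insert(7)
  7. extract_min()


insert(42) -> [42]
extract_min()->42, []
insert(4) -> [4]
extract_min()->4, []
insert(9) -> [9]
insert(7) -> [7, 9]
extract_min()->7, [9]

Final heap: [9]


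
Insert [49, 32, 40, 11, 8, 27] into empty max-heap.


Insert 49: [49]
Insert 32: [49, 32]
Insert 40: [49, 32, 40]
Insert 11: [49, 32, 40, 11]
Insert 8: [49, 32, 40, 11, 8]
Insert 27: [49, 32, 40, 11, 8, 27]

Final heap: [49, 32, 40, 11, 8, 27]


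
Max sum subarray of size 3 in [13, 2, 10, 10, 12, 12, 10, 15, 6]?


[0:3]: 25
[1:4]: 22
[2:5]: 32
[3:6]: 34
[4:7]: 34
[5:8]: 37
[6:9]: 31

Max: 37 at [5:8]


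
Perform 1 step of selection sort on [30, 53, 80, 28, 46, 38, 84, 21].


Initial: [30, 53, 80, 28, 46, 38, 84, 21]
Step 1: min=21 at 7
  Swap: [21, 53, 80, 28, 46, 38, 84, 30]

After 1 step: [21, 53, 80, 28, 46, 38, 84, 30]


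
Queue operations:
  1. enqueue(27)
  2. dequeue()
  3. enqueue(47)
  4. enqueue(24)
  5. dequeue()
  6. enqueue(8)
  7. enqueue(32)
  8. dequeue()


enqueue(27) -> [27]
dequeue()->27, []
enqueue(47) -> [47]
enqueue(24) -> [47, 24]
dequeue()->47, [24]
enqueue(8) -> [24, 8]
enqueue(32) -> [24, 8, 32]
dequeue()->24, [8, 32]

Final queue: [8, 32]


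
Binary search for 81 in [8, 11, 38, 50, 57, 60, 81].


Step 1: lo=0, hi=6, mid=3, val=50
Step 2: lo=4, hi=6, mid=5, val=60
Step 3: lo=6, hi=6, mid=6, val=81

Found at index 6


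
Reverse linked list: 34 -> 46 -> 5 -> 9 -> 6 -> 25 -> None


Step 1: curr=34, set curr.next=prev(None) | reversed so far: 34
Step 2: curr=46, set curr.next=prev(34) | reversed so far: 46 -> 34
Step 3: curr=5, set curr.next=prev(46) | reversed so far: 5 -> 46 -> 34
Step 4: curr=9, set curr.next=prev(5) | reversed so far: 9 -> 5 -> 46 -> 34
Step 5: curr=6, set curr.next=prev(9) | reversed so far: 6 -> 9 -> 5 -> 46 -> 34
Step 6: curr=25, set curr.next=prev(6) | reversed so far: 25 -> 6 -> 9 -> 5 -> 46 -> 34

25 -> 6 -> 9 -> 5 -> 46 -> 34 -> None


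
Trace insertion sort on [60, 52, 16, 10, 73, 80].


Initial: [60, 52, 16, 10, 73, 80]
Insert 52: [52, 60, 16, 10, 73, 80]
Insert 16: [16, 52, 60, 10, 73, 80]
Insert 10: [10, 16, 52, 60, 73, 80]
Insert 73: [10, 16, 52, 60, 73, 80]
Insert 80: [10, 16, 52, 60, 73, 80]

Sorted: [10, 16, 52, 60, 73, 80]


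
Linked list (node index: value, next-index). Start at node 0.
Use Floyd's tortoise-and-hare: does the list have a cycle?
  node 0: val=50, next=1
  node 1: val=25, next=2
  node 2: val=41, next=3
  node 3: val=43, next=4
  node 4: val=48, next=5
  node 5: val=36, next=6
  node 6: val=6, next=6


Floyd's tortoise (slow, +1) and hare (fast, +2):
  init: slow=0, fast=0
  step 1: slow=1, fast=2
  step 2: slow=2, fast=4
  step 3: slow=3, fast=6
  step 4: slow=4, fast=6
  step 5: slow=5, fast=6
  step 6: slow=6, fast=6
  slow == fast at node 6: cycle detected

Cycle: yes


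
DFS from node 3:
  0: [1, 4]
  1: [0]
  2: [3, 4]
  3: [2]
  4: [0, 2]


Visit 3, push [2]
Visit 2, push [4]
Visit 4, push [0]
Visit 0, push [1]
Visit 1, push []

DFS order: [3, 2, 4, 0, 1]


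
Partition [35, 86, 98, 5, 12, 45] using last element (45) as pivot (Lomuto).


Pivot: 45
  35 <= 45: advance i (no swap)
  5 <= 45: swap -> [35, 5, 98, 86, 12, 45]
  12 <= 45: swap -> [35, 5, 12, 86, 98, 45]
Place pivot at 3: [35, 5, 12, 45, 98, 86]

Partitioned: [35, 5, 12, 45, 98, 86]


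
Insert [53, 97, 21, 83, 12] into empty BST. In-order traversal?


Insert 53: root
Insert 97: R from 53
Insert 21: L from 53
Insert 83: R from 53 -> L from 97
Insert 12: L from 53 -> L from 21

In-order: [12, 21, 53, 83, 97]


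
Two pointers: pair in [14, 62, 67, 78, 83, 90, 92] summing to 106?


lo=0(14)+hi=6(92)=106

Yes: 14+92=106


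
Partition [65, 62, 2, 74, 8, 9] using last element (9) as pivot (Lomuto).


Pivot: 9
  2 <= 9: swap -> [2, 62, 65, 74, 8, 9]
  8 <= 9: swap -> [2, 8, 65, 74, 62, 9]
Place pivot at 2: [2, 8, 9, 74, 62, 65]

Partitioned: [2, 8, 9, 74, 62, 65]


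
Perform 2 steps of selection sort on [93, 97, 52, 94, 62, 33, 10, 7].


Initial: [93, 97, 52, 94, 62, 33, 10, 7]
Step 1: min=7 at 7
  Swap: [7, 97, 52, 94, 62, 33, 10, 93]
Step 2: min=10 at 6
  Swap: [7, 10, 52, 94, 62, 33, 97, 93]

After 2 steps: [7, 10, 52, 94, 62, 33, 97, 93]


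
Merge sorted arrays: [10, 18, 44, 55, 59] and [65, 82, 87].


Take 10 from A
Take 18 from A
Take 44 from A
Take 55 from A
Take 59 from A

Merged: [10, 18, 44, 55, 59, 65, 82, 87]


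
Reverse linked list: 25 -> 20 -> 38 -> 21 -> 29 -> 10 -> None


Step 1: curr=25, set curr.next=prev(None) | reversed so far: 25
Step 2: curr=20, set curr.next=prev(25) | reversed so far: 20 -> 25
Step 3: curr=38, set curr.next=prev(20) | reversed so far: 38 -> 20 -> 25
Step 4: curr=21, set curr.next=prev(38) | reversed so far: 21 -> 38 -> 20 -> 25
Step 5: curr=29, set curr.next=prev(21) | reversed so far: 29 -> 21 -> 38 -> 20 -> 25
Step 6: curr=10, set curr.next=prev(29) | reversed so far: 10 -> 29 -> 21 -> 38 -> 20 -> 25

10 -> 29 -> 21 -> 38 -> 20 -> 25 -> None


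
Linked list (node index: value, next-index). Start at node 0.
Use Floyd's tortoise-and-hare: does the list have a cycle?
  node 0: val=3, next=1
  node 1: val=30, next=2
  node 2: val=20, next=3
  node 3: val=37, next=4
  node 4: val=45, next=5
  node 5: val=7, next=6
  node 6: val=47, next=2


Floyd's tortoise (slow, +1) and hare (fast, +2):
  init: slow=0, fast=0
  step 1: slow=1, fast=2
  step 2: slow=2, fast=4
  step 3: slow=3, fast=6
  step 4: slow=4, fast=3
  step 5: slow=5, fast=5
  slow == fast at node 5: cycle detected

Cycle: yes


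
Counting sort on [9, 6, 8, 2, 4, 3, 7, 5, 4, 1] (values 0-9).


Input: [9, 6, 8, 2, 4, 3, 7, 5, 4, 1]
Counts: [0, 1, 1, 1, 2, 1, 1, 1, 1, 1]

Sorted: [1, 2, 3, 4, 4, 5, 6, 7, 8, 9]


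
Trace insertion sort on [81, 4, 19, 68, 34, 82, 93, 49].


Initial: [81, 4, 19, 68, 34, 82, 93, 49]
Insert 4: [4, 81, 19, 68, 34, 82, 93, 49]
Insert 19: [4, 19, 81, 68, 34, 82, 93, 49]
Insert 68: [4, 19, 68, 81, 34, 82, 93, 49]
Insert 34: [4, 19, 34, 68, 81, 82, 93, 49]
Insert 82: [4, 19, 34, 68, 81, 82, 93, 49]
Insert 93: [4, 19, 34, 68, 81, 82, 93, 49]
Insert 49: [4, 19, 34, 49, 68, 81, 82, 93]

Sorted: [4, 19, 34, 49, 68, 81, 82, 93]


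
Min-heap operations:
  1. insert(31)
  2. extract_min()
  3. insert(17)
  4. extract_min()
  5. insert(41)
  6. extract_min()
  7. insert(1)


insert(31) -> [31]
extract_min()->31, []
insert(17) -> [17]
extract_min()->17, []
insert(41) -> [41]
extract_min()->41, []
insert(1) -> [1]

Final heap: [1]


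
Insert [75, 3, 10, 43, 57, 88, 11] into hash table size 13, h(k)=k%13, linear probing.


Insert 75: h=10 -> slot 10
Insert 3: h=3 -> slot 3
Insert 10: h=10, 1 probes -> slot 11
Insert 43: h=4 -> slot 4
Insert 57: h=5 -> slot 5
Insert 88: h=10, 2 probes -> slot 12
Insert 11: h=11, 2 probes -> slot 0

Table: [11, None, None, 3, 43, 57, None, None, None, None, 75, 10, 88]


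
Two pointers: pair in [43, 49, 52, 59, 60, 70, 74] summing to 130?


lo=0(43)+hi=6(74)=117
lo=1(49)+hi=6(74)=123
lo=2(52)+hi=6(74)=126
lo=3(59)+hi=6(74)=133
lo=3(59)+hi=5(70)=129
lo=4(60)+hi=5(70)=130

Yes: 60+70=130


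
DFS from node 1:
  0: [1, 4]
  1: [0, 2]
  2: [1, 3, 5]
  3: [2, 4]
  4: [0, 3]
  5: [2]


Visit 1, push [2, 0]
Visit 0, push [4]
Visit 4, push [3]
Visit 3, push [2]
Visit 2, push [5]
Visit 5, push []

DFS order: [1, 0, 4, 3, 2, 5]


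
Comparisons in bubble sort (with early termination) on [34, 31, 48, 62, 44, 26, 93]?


Algorithm: bubble sort (with early termination)
Input: [34, 31, 48, 62, 44, 26, 93]
Sorted: [26, 31, 34, 44, 48, 62, 93]

21


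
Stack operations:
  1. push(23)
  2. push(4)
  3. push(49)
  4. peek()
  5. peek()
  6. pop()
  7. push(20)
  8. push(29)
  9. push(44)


push(23) -> [23]
push(4) -> [23, 4]
push(49) -> [23, 4, 49]
peek()->49
peek()->49
pop()->49, [23, 4]
push(20) -> [23, 4, 20]
push(29) -> [23, 4, 20, 29]
push(44) -> [23, 4, 20, 29, 44]

Final stack: [23, 4, 20, 29, 44]


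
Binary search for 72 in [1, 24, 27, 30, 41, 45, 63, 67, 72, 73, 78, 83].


Step 1: lo=0, hi=11, mid=5, val=45
Step 2: lo=6, hi=11, mid=8, val=72

Found at index 8


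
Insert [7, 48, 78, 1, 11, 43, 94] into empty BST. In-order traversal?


Insert 7: root
Insert 48: R from 7
Insert 78: R from 7 -> R from 48
Insert 1: L from 7
Insert 11: R from 7 -> L from 48
Insert 43: R from 7 -> L from 48 -> R from 11
Insert 94: R from 7 -> R from 48 -> R from 78

In-order: [1, 7, 11, 43, 48, 78, 94]


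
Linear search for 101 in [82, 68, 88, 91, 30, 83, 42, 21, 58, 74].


i=0: 82!=101
i=1: 68!=101
i=2: 88!=101
i=3: 91!=101
i=4: 30!=101
i=5: 83!=101
i=6: 42!=101
i=7: 21!=101
i=8: 58!=101
i=9: 74!=101

Not found, 10 comps


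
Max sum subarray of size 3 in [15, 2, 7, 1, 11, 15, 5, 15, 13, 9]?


[0:3]: 24
[1:4]: 10
[2:5]: 19
[3:6]: 27
[4:7]: 31
[5:8]: 35
[6:9]: 33
[7:10]: 37

Max: 37 at [7:10]


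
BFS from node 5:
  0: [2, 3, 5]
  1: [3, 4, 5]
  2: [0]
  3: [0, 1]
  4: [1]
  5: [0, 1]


Visit 5, enqueue [0, 1]
Visit 0, enqueue [2, 3]
Visit 1, enqueue [4]
Visit 2, enqueue []
Visit 3, enqueue []
Visit 4, enqueue []

BFS order: [5, 0, 1, 2, 3, 4]


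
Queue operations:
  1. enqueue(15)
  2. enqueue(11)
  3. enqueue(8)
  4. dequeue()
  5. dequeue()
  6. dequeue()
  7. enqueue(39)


enqueue(15) -> [15]
enqueue(11) -> [15, 11]
enqueue(8) -> [15, 11, 8]
dequeue()->15, [11, 8]
dequeue()->11, [8]
dequeue()->8, []
enqueue(39) -> [39]

Final queue: [39]


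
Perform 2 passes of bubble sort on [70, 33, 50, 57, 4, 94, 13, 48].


Initial: [70, 33, 50, 57, 4, 94, 13, 48]
Pass 1: [33, 50, 57, 4, 70, 13, 48, 94] (6 swaps)
Pass 2: [33, 50, 4, 57, 13, 48, 70, 94] (3 swaps)

After 2 passes: [33, 50, 4, 57, 13, 48, 70, 94]


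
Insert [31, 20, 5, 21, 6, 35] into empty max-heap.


Insert 31: [31]
Insert 20: [31, 20]
Insert 5: [31, 20, 5]
Insert 21: [31, 21, 5, 20]
Insert 6: [31, 21, 5, 20, 6]
Insert 35: [35, 21, 31, 20, 6, 5]

Final heap: [35, 21, 31, 20, 6, 5]


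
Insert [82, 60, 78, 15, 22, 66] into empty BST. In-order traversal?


Insert 82: root
Insert 60: L from 82
Insert 78: L from 82 -> R from 60
Insert 15: L from 82 -> L from 60
Insert 22: L from 82 -> L from 60 -> R from 15
Insert 66: L from 82 -> R from 60 -> L from 78

In-order: [15, 22, 60, 66, 78, 82]


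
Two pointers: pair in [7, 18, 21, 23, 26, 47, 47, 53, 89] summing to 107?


lo=0(7)+hi=8(89)=96
lo=1(18)+hi=8(89)=107

Yes: 18+89=107


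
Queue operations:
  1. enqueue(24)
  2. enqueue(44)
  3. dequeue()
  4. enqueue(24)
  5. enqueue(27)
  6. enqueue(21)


enqueue(24) -> [24]
enqueue(44) -> [24, 44]
dequeue()->24, [44]
enqueue(24) -> [44, 24]
enqueue(27) -> [44, 24, 27]
enqueue(21) -> [44, 24, 27, 21]

Final queue: [44, 24, 27, 21]


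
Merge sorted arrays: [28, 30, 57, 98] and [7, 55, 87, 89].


Take 7 from B
Take 28 from A
Take 30 from A
Take 55 from B
Take 57 from A
Take 87 from B
Take 89 from B

Merged: [7, 28, 30, 55, 57, 87, 89, 98]


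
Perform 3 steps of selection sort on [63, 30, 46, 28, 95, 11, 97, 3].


Initial: [63, 30, 46, 28, 95, 11, 97, 3]
Step 1: min=3 at 7
  Swap: [3, 30, 46, 28, 95, 11, 97, 63]
Step 2: min=11 at 5
  Swap: [3, 11, 46, 28, 95, 30, 97, 63]
Step 3: min=28 at 3
  Swap: [3, 11, 28, 46, 95, 30, 97, 63]

After 3 steps: [3, 11, 28, 46, 95, 30, 97, 63]


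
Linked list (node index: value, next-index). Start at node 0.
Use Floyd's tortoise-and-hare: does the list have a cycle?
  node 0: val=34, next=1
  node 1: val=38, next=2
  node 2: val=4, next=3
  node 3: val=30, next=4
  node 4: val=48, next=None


Floyd's tortoise (slow, +1) and hare (fast, +2):
  init: slow=0, fast=0
  step 1: slow=1, fast=2
  step 2: slow=2, fast=4
  step 3: fast -> None, no cycle

Cycle: no


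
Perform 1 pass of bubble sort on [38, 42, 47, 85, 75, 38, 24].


Initial: [38, 42, 47, 85, 75, 38, 24]
Pass 1: [38, 42, 47, 75, 38, 24, 85] (3 swaps)

After 1 pass: [38, 42, 47, 75, 38, 24, 85]


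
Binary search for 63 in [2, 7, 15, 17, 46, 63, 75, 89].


Step 1: lo=0, hi=7, mid=3, val=17
Step 2: lo=4, hi=7, mid=5, val=63

Found at index 5


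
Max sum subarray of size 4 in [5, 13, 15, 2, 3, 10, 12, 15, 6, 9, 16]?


[0:4]: 35
[1:5]: 33
[2:6]: 30
[3:7]: 27
[4:8]: 40
[5:9]: 43
[6:10]: 42
[7:11]: 46

Max: 46 at [7:11]


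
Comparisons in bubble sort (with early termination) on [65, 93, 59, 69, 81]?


Algorithm: bubble sort (with early termination)
Input: [65, 93, 59, 69, 81]
Sorted: [59, 65, 69, 81, 93]

9


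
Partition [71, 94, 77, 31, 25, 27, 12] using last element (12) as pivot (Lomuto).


Pivot: 12
Place pivot at 0: [12, 94, 77, 31, 25, 27, 71]

Partitioned: [12, 94, 77, 31, 25, 27, 71]


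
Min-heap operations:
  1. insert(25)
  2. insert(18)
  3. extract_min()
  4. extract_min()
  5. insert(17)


insert(25) -> [25]
insert(18) -> [18, 25]
extract_min()->18, [25]
extract_min()->25, []
insert(17) -> [17]

Final heap: [17]


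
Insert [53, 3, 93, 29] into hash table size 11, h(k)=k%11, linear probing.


Insert 53: h=9 -> slot 9
Insert 3: h=3 -> slot 3
Insert 93: h=5 -> slot 5
Insert 29: h=7 -> slot 7

Table: [None, None, None, 3, None, 93, None, 29, None, 53, None]


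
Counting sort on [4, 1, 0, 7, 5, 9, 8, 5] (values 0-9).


Input: [4, 1, 0, 7, 5, 9, 8, 5]
Counts: [1, 1, 0, 0, 1, 2, 0, 1, 1, 1]

Sorted: [0, 1, 4, 5, 5, 7, 8, 9]


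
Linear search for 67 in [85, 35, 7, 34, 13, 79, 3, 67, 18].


i=0: 85!=67
i=1: 35!=67
i=2: 7!=67
i=3: 34!=67
i=4: 13!=67
i=5: 79!=67
i=6: 3!=67
i=7: 67==67 found!

Found at 7, 8 comps


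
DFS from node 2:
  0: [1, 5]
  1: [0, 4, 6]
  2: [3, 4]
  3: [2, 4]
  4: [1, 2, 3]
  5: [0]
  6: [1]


Visit 2, push [4, 3]
Visit 3, push [4]
Visit 4, push [1]
Visit 1, push [6, 0]
Visit 0, push [5]
Visit 5, push []
Visit 6, push []

DFS order: [2, 3, 4, 1, 0, 5, 6]


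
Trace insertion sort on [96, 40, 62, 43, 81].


Initial: [96, 40, 62, 43, 81]
Insert 40: [40, 96, 62, 43, 81]
Insert 62: [40, 62, 96, 43, 81]
Insert 43: [40, 43, 62, 96, 81]
Insert 81: [40, 43, 62, 81, 96]

Sorted: [40, 43, 62, 81, 96]


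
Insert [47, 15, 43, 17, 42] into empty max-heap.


Insert 47: [47]
Insert 15: [47, 15]
Insert 43: [47, 15, 43]
Insert 17: [47, 17, 43, 15]
Insert 42: [47, 42, 43, 15, 17]

Final heap: [47, 42, 43, 15, 17]


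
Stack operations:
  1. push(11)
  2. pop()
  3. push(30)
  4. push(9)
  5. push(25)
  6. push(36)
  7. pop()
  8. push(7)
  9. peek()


push(11) -> [11]
pop()->11, []
push(30) -> [30]
push(9) -> [30, 9]
push(25) -> [30, 9, 25]
push(36) -> [30, 9, 25, 36]
pop()->36, [30, 9, 25]
push(7) -> [30, 9, 25, 7]
peek()->7

Final stack: [30, 9, 25, 7]


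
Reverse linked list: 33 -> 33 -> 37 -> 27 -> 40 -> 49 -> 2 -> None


Step 1: curr=33, set curr.next=prev(None) | reversed so far: 33
Step 2: curr=33, set curr.next=prev(33) | reversed so far: 33 -> 33
Step 3: curr=37, set curr.next=prev(33) | reversed so far: 37 -> 33 -> 33
Step 4: curr=27, set curr.next=prev(37) | reversed so far: 27 -> 37 -> 33 -> 33
Step 5: curr=40, set curr.next=prev(27) | reversed so far: 40 -> 27 -> 37 -> 33 -> 33
Step 6: curr=49, set curr.next=prev(40) | reversed so far: 49 -> 40 -> 27 -> 37 -> 33 -> 33
Step 7: curr=2, set curr.next=prev(49) | reversed so far: 2 -> 49 -> 40 -> 27 -> 37 -> 33 -> 33

2 -> 49 -> 40 -> 27 -> 37 -> 33 -> 33 -> None


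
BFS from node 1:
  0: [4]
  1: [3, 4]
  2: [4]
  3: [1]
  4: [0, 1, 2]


Visit 1, enqueue [3, 4]
Visit 3, enqueue []
Visit 4, enqueue [0, 2]
Visit 0, enqueue []
Visit 2, enqueue []

BFS order: [1, 3, 4, 0, 2]


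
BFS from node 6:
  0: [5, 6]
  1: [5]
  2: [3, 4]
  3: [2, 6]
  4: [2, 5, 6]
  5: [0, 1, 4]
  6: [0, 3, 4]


Visit 6, enqueue [0, 3, 4]
Visit 0, enqueue [5]
Visit 3, enqueue [2]
Visit 4, enqueue []
Visit 5, enqueue [1]
Visit 2, enqueue []
Visit 1, enqueue []

BFS order: [6, 0, 3, 4, 5, 2, 1]


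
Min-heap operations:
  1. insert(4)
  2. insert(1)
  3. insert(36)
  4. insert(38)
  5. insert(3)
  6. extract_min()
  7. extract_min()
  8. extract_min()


insert(4) -> [4]
insert(1) -> [1, 4]
insert(36) -> [1, 4, 36]
insert(38) -> [1, 4, 36, 38]
insert(3) -> [1, 3, 36, 38, 4]
extract_min()->1, [3, 4, 36, 38]
extract_min()->3, [4, 38, 36]
extract_min()->4, [36, 38]

Final heap: [36, 38]


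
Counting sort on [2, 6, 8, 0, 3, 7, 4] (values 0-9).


Input: [2, 6, 8, 0, 3, 7, 4]
Counts: [1, 0, 1, 1, 1, 0, 1, 1, 1, 0]

Sorted: [0, 2, 3, 4, 6, 7, 8]


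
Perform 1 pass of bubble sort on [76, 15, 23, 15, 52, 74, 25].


Initial: [76, 15, 23, 15, 52, 74, 25]
Pass 1: [15, 23, 15, 52, 74, 25, 76] (6 swaps)

After 1 pass: [15, 23, 15, 52, 74, 25, 76]


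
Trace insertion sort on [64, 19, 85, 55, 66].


Initial: [64, 19, 85, 55, 66]
Insert 19: [19, 64, 85, 55, 66]
Insert 85: [19, 64, 85, 55, 66]
Insert 55: [19, 55, 64, 85, 66]
Insert 66: [19, 55, 64, 66, 85]

Sorted: [19, 55, 64, 66, 85]


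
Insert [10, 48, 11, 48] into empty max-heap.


Insert 10: [10]
Insert 48: [48, 10]
Insert 11: [48, 10, 11]
Insert 48: [48, 48, 11, 10]

Final heap: [48, 48, 11, 10]


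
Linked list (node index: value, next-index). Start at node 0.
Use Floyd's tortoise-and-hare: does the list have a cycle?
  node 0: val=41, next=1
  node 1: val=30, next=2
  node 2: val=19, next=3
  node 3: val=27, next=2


Floyd's tortoise (slow, +1) and hare (fast, +2):
  init: slow=0, fast=0
  step 1: slow=1, fast=2
  step 2: slow=2, fast=2
  slow == fast at node 2: cycle detected

Cycle: yes


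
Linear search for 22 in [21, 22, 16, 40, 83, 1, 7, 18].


i=0: 21!=22
i=1: 22==22 found!

Found at 1, 2 comps


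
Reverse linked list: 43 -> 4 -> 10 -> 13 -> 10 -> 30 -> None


Step 1: curr=43, set curr.next=prev(None) | reversed so far: 43
Step 2: curr=4, set curr.next=prev(43) | reversed so far: 4 -> 43
Step 3: curr=10, set curr.next=prev(4) | reversed so far: 10 -> 4 -> 43
Step 4: curr=13, set curr.next=prev(10) | reversed so far: 13 -> 10 -> 4 -> 43
Step 5: curr=10, set curr.next=prev(13) | reversed so far: 10 -> 13 -> 10 -> 4 -> 43
Step 6: curr=30, set curr.next=prev(10) | reversed so far: 30 -> 10 -> 13 -> 10 -> 4 -> 43

30 -> 10 -> 13 -> 10 -> 4 -> 43 -> None


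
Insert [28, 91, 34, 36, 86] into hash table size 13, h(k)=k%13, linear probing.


Insert 28: h=2 -> slot 2
Insert 91: h=0 -> slot 0
Insert 34: h=8 -> slot 8
Insert 36: h=10 -> slot 10
Insert 86: h=8, 1 probes -> slot 9

Table: [91, None, 28, None, None, None, None, None, 34, 86, 36, None, None]


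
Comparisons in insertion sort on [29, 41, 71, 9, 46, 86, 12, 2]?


Algorithm: insertion sort
Input: [29, 41, 71, 9, 46, 86, 12, 2]
Sorted: [2, 9, 12, 29, 41, 46, 71, 86]

21


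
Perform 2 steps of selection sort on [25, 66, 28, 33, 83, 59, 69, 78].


Initial: [25, 66, 28, 33, 83, 59, 69, 78]
Step 1: min=25 at 0
  Swap: [25, 66, 28, 33, 83, 59, 69, 78]
Step 2: min=28 at 2
  Swap: [25, 28, 66, 33, 83, 59, 69, 78]

After 2 steps: [25, 28, 66, 33, 83, 59, 69, 78]


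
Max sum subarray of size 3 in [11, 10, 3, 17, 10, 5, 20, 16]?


[0:3]: 24
[1:4]: 30
[2:5]: 30
[3:6]: 32
[4:7]: 35
[5:8]: 41

Max: 41 at [5:8]


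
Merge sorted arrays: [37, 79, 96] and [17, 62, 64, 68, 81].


Take 17 from B
Take 37 from A
Take 62 from B
Take 64 from B
Take 68 from B
Take 79 from A
Take 81 from B

Merged: [17, 37, 62, 64, 68, 79, 81, 96]


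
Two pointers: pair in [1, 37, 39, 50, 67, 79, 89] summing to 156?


lo=0(1)+hi=6(89)=90
lo=1(37)+hi=6(89)=126
lo=2(39)+hi=6(89)=128
lo=3(50)+hi=6(89)=139
lo=4(67)+hi=6(89)=156

Yes: 67+89=156


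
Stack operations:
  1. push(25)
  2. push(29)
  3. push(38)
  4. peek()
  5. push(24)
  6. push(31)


push(25) -> [25]
push(29) -> [25, 29]
push(38) -> [25, 29, 38]
peek()->38
push(24) -> [25, 29, 38, 24]
push(31) -> [25, 29, 38, 24, 31]

Final stack: [25, 29, 38, 24, 31]


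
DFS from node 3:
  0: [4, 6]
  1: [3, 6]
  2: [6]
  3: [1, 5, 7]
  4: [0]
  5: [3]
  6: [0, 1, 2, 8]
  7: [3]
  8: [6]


Visit 3, push [7, 5, 1]
Visit 1, push [6]
Visit 6, push [8, 2, 0]
Visit 0, push [4]
Visit 4, push []
Visit 2, push []
Visit 8, push []
Visit 5, push []
Visit 7, push []

DFS order: [3, 1, 6, 0, 4, 2, 8, 5, 7]


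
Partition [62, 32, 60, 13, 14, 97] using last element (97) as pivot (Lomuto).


Pivot: 97
  62 <= 97: advance i (no swap)
  32 <= 97: advance i (no swap)
  60 <= 97: advance i (no swap)
  13 <= 97: advance i (no swap)
  14 <= 97: advance i (no swap)
Place pivot at 5: [62, 32, 60, 13, 14, 97]

Partitioned: [62, 32, 60, 13, 14, 97]


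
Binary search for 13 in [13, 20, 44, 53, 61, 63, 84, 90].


Step 1: lo=0, hi=7, mid=3, val=53
Step 2: lo=0, hi=2, mid=1, val=20
Step 3: lo=0, hi=0, mid=0, val=13

Found at index 0


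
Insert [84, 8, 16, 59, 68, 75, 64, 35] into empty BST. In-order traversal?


Insert 84: root
Insert 8: L from 84
Insert 16: L from 84 -> R from 8
Insert 59: L from 84 -> R from 8 -> R from 16
Insert 68: L from 84 -> R from 8 -> R from 16 -> R from 59
Insert 75: L from 84 -> R from 8 -> R from 16 -> R from 59 -> R from 68
Insert 64: L from 84 -> R from 8 -> R from 16 -> R from 59 -> L from 68
Insert 35: L from 84 -> R from 8 -> R from 16 -> L from 59

In-order: [8, 16, 35, 59, 64, 68, 75, 84]


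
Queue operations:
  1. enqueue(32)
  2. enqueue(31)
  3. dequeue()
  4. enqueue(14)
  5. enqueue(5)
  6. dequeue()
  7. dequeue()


enqueue(32) -> [32]
enqueue(31) -> [32, 31]
dequeue()->32, [31]
enqueue(14) -> [31, 14]
enqueue(5) -> [31, 14, 5]
dequeue()->31, [14, 5]
dequeue()->14, [5]

Final queue: [5]


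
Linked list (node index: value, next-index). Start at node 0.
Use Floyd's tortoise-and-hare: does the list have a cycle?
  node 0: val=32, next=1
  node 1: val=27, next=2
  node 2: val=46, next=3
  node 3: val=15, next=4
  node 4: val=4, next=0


Floyd's tortoise (slow, +1) and hare (fast, +2):
  init: slow=0, fast=0
  step 1: slow=1, fast=2
  step 2: slow=2, fast=4
  step 3: slow=3, fast=1
  step 4: slow=4, fast=3
  step 5: slow=0, fast=0
  slow == fast at node 0: cycle detected

Cycle: yes


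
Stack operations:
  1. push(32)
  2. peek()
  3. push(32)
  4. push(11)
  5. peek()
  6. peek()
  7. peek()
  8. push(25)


push(32) -> [32]
peek()->32
push(32) -> [32, 32]
push(11) -> [32, 32, 11]
peek()->11
peek()->11
peek()->11
push(25) -> [32, 32, 11, 25]

Final stack: [32, 32, 11, 25]


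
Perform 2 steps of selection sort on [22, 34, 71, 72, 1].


Initial: [22, 34, 71, 72, 1]
Step 1: min=1 at 4
  Swap: [1, 34, 71, 72, 22]
Step 2: min=22 at 4
  Swap: [1, 22, 71, 72, 34]

After 2 steps: [1, 22, 71, 72, 34]


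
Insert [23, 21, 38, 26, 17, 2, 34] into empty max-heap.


Insert 23: [23]
Insert 21: [23, 21]
Insert 38: [38, 21, 23]
Insert 26: [38, 26, 23, 21]
Insert 17: [38, 26, 23, 21, 17]
Insert 2: [38, 26, 23, 21, 17, 2]
Insert 34: [38, 26, 34, 21, 17, 2, 23]

Final heap: [38, 26, 34, 21, 17, 2, 23]


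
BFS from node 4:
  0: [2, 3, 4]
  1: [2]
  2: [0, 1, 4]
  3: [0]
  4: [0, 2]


Visit 4, enqueue [0, 2]
Visit 0, enqueue [3]
Visit 2, enqueue [1]
Visit 3, enqueue []
Visit 1, enqueue []

BFS order: [4, 0, 2, 3, 1]


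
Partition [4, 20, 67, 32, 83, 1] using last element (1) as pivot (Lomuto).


Pivot: 1
Place pivot at 0: [1, 20, 67, 32, 83, 4]

Partitioned: [1, 20, 67, 32, 83, 4]


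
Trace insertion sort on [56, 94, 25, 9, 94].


Initial: [56, 94, 25, 9, 94]
Insert 94: [56, 94, 25, 9, 94]
Insert 25: [25, 56, 94, 9, 94]
Insert 9: [9, 25, 56, 94, 94]
Insert 94: [9, 25, 56, 94, 94]

Sorted: [9, 25, 56, 94, 94]


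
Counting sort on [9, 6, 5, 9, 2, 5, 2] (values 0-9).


Input: [9, 6, 5, 9, 2, 5, 2]
Counts: [0, 0, 2, 0, 0, 2, 1, 0, 0, 2]

Sorted: [2, 2, 5, 5, 6, 9, 9]


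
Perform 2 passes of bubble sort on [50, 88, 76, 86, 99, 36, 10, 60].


Initial: [50, 88, 76, 86, 99, 36, 10, 60]
Pass 1: [50, 76, 86, 88, 36, 10, 60, 99] (5 swaps)
Pass 2: [50, 76, 86, 36, 10, 60, 88, 99] (3 swaps)

After 2 passes: [50, 76, 86, 36, 10, 60, 88, 99]


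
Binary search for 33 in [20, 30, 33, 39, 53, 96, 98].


Step 1: lo=0, hi=6, mid=3, val=39
Step 2: lo=0, hi=2, mid=1, val=30
Step 3: lo=2, hi=2, mid=2, val=33

Found at index 2


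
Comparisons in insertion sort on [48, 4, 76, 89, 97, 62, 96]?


Algorithm: insertion sort
Input: [48, 4, 76, 89, 97, 62, 96]
Sorted: [4, 48, 62, 76, 89, 96, 97]

10
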